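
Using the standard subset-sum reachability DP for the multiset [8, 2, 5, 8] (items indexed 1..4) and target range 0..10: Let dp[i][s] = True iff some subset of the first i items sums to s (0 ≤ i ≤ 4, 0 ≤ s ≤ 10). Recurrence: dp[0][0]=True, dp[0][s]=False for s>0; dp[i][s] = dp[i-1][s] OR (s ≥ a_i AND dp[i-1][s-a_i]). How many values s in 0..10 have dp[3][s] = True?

6

i\s   0   1   2   3   4   5   6   7   8   9  10
  0   T   F   F   F   F   F   F   F   F   F   F
  1   T   F   F   F   F   F   F   F   T   F   F
  2   T   F   T   F   F   F   F   F   T   F   T
  3   T   F   T   F   F   T   F   T   T   F   T
  4   T   F   T   F   F   T   F   T   T   F   T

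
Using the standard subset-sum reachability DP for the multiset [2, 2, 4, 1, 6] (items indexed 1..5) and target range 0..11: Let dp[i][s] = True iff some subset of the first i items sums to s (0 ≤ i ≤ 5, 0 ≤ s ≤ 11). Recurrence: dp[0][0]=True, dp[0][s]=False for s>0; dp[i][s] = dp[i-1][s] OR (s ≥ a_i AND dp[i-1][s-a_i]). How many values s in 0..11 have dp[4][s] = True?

i\s   0   1   2   3   4   5   6   7   8   9  10  11
  0   T   F   F   F   F   F   F   F   F   F   F   F
  1   T   F   T   F   F   F   F   F   F   F   F   F
  2   T   F   T   F   T   F   F   F   F   F   F   F
  3   T   F   T   F   T   F   T   F   T   F   F   F
  4   T   T   T   T   T   T   T   T   T   T   F   F
  5   T   T   T   T   T   T   T   T   T   T   T   T

10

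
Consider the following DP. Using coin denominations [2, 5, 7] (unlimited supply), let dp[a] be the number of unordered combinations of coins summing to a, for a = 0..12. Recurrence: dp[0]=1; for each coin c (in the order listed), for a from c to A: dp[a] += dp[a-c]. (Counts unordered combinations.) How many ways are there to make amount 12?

3

after  coin     0     1     2     3     4     5     6     7     8     9    10    11    12
          2     1     0     1     0     1     0     1     0     1     0     1     0     1
          5     1     0     1     0     1     1     1     1     1     1     2     1     2
          7     1     0     1     0     1     1     1     2     1     2     2     2     3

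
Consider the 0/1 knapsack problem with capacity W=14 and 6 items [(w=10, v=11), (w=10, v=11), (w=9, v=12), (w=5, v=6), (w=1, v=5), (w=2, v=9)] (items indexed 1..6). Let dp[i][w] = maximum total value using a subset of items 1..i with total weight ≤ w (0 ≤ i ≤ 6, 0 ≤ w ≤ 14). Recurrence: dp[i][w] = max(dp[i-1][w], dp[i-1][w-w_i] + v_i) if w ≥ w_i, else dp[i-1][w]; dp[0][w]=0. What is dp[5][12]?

i\w   0   1   2   3   4   5   6   7   8   9  10  11  12  13  14
  0   0   0   0   0   0   0   0   0   0   0   0   0   0   0   0
  1   0   0   0   0   0   0   0   0   0   0  11  11  11  11  11
  2   0   0   0   0   0   0   0   0   0   0  11  11  11  11  11
  3   0   0   0   0   0   0   0   0   0  12  12  12  12  12  12
  4   0   0   0   0   0   6   6   6   6  12  12  12  12  12  18
  5   0   5   5   5   5   6  11  11  11  12  17  17  17  17  18
  6   0   5   9  14  14  14  14  15  20  20  20  21  26  26  26

17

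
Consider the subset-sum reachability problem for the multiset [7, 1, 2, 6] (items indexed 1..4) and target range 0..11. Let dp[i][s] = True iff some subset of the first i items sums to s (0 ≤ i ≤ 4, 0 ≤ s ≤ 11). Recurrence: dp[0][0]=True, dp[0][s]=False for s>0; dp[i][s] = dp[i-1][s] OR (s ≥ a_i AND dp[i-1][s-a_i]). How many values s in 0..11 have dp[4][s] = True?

i\s   0   1   2   3   4   5   6   7   8   9  10  11
  0   T   F   F   F   F   F   F   F   F   F   F   F
  1   T   F   F   F   F   F   F   T   F   F   F   F
  2   T   T   F   F   F   F   F   T   T   F   F   F
  3   T   T   T   T   F   F   F   T   T   T   T   F
  4   T   T   T   T   F   F   T   T   T   T   T   F

9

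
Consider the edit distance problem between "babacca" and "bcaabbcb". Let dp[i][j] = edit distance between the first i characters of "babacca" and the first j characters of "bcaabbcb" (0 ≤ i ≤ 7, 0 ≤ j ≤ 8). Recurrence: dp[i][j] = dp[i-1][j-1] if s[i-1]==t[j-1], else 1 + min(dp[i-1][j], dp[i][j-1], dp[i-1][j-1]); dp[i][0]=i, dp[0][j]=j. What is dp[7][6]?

5

   ''  b  c  a  a  b  b  c  b
''  0  1  2  3  4  5  6  7  8
 b  1  0  1  2  3  4  5  6  7
 a  2  1  1  1  2  3  4  5  6
 b  3  2  2  2  2  2  3  4  5
 a  4  3  3  2  2  3  3  4  5
 c  5  4  3  3  3  3  4  3  4
 c  6  5  4  4  4  4  4  4  4
 a  7  6  5  4  4  5  5  5  5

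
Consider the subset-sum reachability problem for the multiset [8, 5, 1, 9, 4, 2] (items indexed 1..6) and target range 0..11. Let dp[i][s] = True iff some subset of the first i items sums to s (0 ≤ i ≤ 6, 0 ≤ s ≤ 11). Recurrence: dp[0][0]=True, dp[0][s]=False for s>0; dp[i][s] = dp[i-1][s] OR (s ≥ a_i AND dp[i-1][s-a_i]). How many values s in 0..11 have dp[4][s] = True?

i\s   0   1   2   3   4   5   6   7   8   9  10  11
  0   T   F   F   F   F   F   F   F   F   F   F   F
  1   T   F   F   F   F   F   F   F   T   F   F   F
  2   T   F   F   F   F   T   F   F   T   F   F   F
  3   T   T   F   F   F   T   T   F   T   T   F   F
  4   T   T   F   F   F   T   T   F   T   T   T   F
  5   T   T   F   F   T   T   T   F   T   T   T   F
  6   T   T   T   T   T   T   T   T   T   T   T   T

7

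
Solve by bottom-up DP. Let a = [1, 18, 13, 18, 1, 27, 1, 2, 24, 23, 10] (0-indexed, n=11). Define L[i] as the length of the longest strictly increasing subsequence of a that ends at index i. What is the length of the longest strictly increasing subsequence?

   i    0    1    2    3    4    5    6    7    8    9   10
a[i]    1   18   13   18    1   27    1    2   24   23   10
L[i]    1    2    2    3    1    4    1    2    4    4    3

4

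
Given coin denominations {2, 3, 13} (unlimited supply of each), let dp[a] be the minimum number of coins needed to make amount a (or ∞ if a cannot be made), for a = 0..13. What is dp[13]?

 a  0  1  2  3  4  5  6  7  8  9 10 11 12 13
dp  0  -  1  1  2  2  2  3  3  3  4  4  4  1
(- denotes ∞ / unreachable)

1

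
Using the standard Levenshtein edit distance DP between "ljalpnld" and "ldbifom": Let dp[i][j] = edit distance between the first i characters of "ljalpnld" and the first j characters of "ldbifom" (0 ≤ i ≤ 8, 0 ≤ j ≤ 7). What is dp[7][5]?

6

   ''  l  d  b  i  f  o  m
''  0  1  2  3  4  5  6  7
 l  1  0  1  2  3  4  5  6
 j  2  1  1  2  3  4  5  6
 a  3  2  2  2  3  4  5  6
 l  4  3  3  3  3  4  5  6
 p  5  4  4  4  4  4  5  6
 n  6  5  5  5  5  5  5  6
 l  7  6  6  6  6  6  6  6
 d  8  7  6  7  7  7  7  7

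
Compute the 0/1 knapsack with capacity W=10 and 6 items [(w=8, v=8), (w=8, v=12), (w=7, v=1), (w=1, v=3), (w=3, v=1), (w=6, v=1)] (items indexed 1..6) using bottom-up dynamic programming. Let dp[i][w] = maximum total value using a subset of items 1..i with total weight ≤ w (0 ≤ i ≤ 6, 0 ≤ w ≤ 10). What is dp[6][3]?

i\w   0   1   2   3   4   5   6   7   8   9  10
  0   0   0   0   0   0   0   0   0   0   0   0
  1   0   0   0   0   0   0   0   0   8   8   8
  2   0   0   0   0   0   0   0   0  12  12  12
  3   0   0   0   0   0   0   0   1  12  12  12
  4   0   3   3   3   3   3   3   3  12  15  15
  5   0   3   3   3   4   4   4   4  12  15  15
  6   0   3   3   3   4   4   4   4  12  15  15

3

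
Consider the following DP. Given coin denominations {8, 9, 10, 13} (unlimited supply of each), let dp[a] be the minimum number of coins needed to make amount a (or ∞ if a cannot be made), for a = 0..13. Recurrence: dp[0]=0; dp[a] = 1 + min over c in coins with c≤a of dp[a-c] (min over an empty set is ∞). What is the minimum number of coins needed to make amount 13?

1

 a  0  1  2  3  4  5  6  7  8  9 10 11 12 13
dp  0  -  -  -  -  -  -  -  1  1  1  -  -  1
(- denotes ∞ / unreachable)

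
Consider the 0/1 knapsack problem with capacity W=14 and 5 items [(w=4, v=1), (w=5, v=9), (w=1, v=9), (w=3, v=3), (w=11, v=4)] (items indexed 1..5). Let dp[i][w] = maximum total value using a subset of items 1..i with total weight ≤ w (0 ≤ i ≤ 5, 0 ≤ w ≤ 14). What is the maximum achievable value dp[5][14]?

i\w   0   1   2   3   4   5   6   7   8   9  10  11  12  13  14
  0   0   0   0   0   0   0   0   0   0   0   0   0   0   0   0
  1   0   0   0   0   1   1   1   1   1   1   1   1   1   1   1
  2   0   0   0   0   1   9   9   9   9  10  10  10  10  10  10
  3   0   9   9   9   9  10  18  18  18  18  19  19  19  19  19
  4   0   9   9   9  12  12  18  18  18  21  21  21  21  22  22
  5   0   9   9   9  12  12  18  18  18  21  21  21  21  22  22

22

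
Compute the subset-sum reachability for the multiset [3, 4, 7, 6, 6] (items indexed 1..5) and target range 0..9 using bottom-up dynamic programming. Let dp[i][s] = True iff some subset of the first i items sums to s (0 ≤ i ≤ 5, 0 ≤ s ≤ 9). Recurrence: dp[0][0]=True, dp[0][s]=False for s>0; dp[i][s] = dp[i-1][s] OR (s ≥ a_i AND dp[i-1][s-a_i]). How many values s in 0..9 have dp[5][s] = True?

6

i\s   0   1   2   3   4   5   6   7   8   9
  0   T   F   F   F   F   F   F   F   F   F
  1   T   F   F   T   F   F   F   F   F   F
  2   T   F   F   T   T   F   F   T   F   F
  3   T   F   F   T   T   F   F   T   F   F
  4   T   F   F   T   T   F   T   T   F   T
  5   T   F   F   T   T   F   T   T   F   T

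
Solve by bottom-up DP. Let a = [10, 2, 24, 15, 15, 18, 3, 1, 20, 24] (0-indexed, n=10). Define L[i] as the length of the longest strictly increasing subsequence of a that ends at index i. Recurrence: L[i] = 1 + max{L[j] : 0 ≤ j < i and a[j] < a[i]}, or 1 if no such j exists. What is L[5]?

   i    0    1    2    3    4    5    6    7    8    9
a[i]   10    2   24   15   15   18    3    1   20   24
L[i]    1    1    2    2    2    3    2    1    4    5

3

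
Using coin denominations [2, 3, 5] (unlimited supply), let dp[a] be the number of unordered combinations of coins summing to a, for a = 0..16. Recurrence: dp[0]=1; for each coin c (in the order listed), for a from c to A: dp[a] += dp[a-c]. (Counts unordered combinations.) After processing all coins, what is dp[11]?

4

after  coin     0     1     2     3     4     5     6     7     8     9    10    11    12    13    14    15    16
          2     1     0     1     0     1     0     1     0     1     0     1     0     1     0     1     0     1
          3     1     0     1     1     1     1     2     1     2     2     2     2     3     2     3     3     3
          5     1     0     1     1     1     2     2     2     3     3     4     4     5     5     6     7     7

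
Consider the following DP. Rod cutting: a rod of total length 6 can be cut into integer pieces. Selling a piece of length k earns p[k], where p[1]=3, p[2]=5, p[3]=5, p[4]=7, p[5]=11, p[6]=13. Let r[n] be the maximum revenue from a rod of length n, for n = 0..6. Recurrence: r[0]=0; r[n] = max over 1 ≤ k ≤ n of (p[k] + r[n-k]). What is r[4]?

12

   n    0    1    2    3    4    5    6
r[n]    0    3    6    9   12   15   18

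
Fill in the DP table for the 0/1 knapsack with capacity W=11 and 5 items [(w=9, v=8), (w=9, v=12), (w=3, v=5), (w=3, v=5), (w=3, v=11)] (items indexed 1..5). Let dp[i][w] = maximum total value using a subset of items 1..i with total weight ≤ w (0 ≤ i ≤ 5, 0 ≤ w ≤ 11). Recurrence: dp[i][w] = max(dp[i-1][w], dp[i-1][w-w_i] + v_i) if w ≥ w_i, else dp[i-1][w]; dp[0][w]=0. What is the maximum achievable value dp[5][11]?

21

i\w   0   1   2   3   4   5   6   7   8   9  10  11
  0   0   0   0   0   0   0   0   0   0   0   0   0
  1   0   0   0   0   0   0   0   0   0   8   8   8
  2   0   0   0   0   0   0   0   0   0  12  12  12
  3   0   0   0   5   5   5   5   5   5  12  12  12
  4   0   0   0   5   5   5  10  10  10  12  12  12
  5   0   0   0  11  11  11  16  16  16  21  21  21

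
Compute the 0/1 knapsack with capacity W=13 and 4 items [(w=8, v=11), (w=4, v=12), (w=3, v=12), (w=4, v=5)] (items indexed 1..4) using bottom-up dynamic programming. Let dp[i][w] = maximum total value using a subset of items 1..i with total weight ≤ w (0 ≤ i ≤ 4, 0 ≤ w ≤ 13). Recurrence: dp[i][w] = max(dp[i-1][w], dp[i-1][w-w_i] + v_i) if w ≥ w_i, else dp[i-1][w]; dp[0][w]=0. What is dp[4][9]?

i\w   0   1   2   3   4   5   6   7   8   9  10  11  12  13
  0   0   0   0   0   0   0   0   0   0   0   0   0   0   0
  1   0   0   0   0   0   0   0   0  11  11  11  11  11  11
  2   0   0   0   0  12  12  12  12  12  12  12  12  23  23
  3   0   0   0  12  12  12  12  24  24  24  24  24  24  24
  4   0   0   0  12  12  12  12  24  24  24  24  29  29  29

24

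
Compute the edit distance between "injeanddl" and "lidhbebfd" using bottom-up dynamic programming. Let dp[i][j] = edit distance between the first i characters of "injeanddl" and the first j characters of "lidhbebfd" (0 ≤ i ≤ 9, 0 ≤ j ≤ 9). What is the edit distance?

8

   ''  l  i  d  h  b  e  b  f  d
''  0  1  2  3  4  5  6  7  8  9
 i  1  1  1  2  3  4  5  6  7  8
 n  2  2  2  2  3  4  5  6  7  8
 j  3  3  3  3  3  4  5  6  7  8
 e  4  4  4  4  4  4  4  5  6  7
 a  5  5  5  5  5  5  5  5  6  7
 n  6  6  6  6  6  6  6  6  6  7
 d  7  7  7  6  7  7  7  7  7  6
 d  8  8  8  7  7  8  8  8  8  7
 l  9  8  9  8  8  8  9  9  9  8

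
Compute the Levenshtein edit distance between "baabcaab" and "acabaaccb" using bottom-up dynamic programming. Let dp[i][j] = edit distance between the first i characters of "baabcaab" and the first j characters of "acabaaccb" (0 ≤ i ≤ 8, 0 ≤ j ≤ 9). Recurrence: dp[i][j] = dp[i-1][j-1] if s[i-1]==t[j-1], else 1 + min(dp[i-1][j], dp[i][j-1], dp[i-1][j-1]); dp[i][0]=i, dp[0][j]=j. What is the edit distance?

5

   ''  a  c  a  b  a  a  c  c  b
''  0  1  2  3  4  5  6  7  8  9
 b  1  1  2  3  3  4  5  6  7  8
 a  2  1  2  2  3  3  4  5  6  7
 a  3  2  2  2  3  3  3  4  5  6
 b  4  3  3  3  2  3  4  4  5  5
 c  5  4  3  4  3  3  4  4  4  5
 a  6  5  4  3  4  3  3  4  5  5
 a  7  6  5  4  4  4  3  4  5  6
 b  8  7  6  5  4  5  4  4  5  5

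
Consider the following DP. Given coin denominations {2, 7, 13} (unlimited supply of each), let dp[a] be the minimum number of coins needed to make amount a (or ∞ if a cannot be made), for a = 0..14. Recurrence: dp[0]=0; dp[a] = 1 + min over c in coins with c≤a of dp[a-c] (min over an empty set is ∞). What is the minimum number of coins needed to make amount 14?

 a  0  1  2  3  4  5  6  7  8  9 10 11 12 13 14
dp  0  -  1  -  2  -  3  1  4  2  5  3  6  1  2
(- denotes ∞ / unreachable)

2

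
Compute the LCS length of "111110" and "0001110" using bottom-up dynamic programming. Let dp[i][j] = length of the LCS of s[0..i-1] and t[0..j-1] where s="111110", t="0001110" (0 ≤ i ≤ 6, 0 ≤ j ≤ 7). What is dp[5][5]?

2

   ''  0  0  0  1  1  1  0
''  0  0  0  0  0  0  0  0
 1  0  0  0  0  1  1  1  1
 1  0  0  0  0  1  2  2  2
 1  0  0  0  0  1  2  3  3
 1  0  0  0  0  1  2  3  3
 1  0  0  0  0  1  2  3  3
 0  0  1  1  1  1  2  3  4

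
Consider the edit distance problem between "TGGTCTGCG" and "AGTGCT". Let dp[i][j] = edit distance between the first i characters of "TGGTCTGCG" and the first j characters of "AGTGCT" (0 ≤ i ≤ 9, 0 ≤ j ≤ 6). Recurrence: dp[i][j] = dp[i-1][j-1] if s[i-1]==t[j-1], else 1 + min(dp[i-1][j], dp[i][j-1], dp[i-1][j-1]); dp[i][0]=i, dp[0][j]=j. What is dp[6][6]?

   ''  A  G  T  G  C  T
''  0  1  2  3  4  5  6
 T  1  1  2  2  3  4  5
 G  2  2  1  2  2  3  4
 G  3  3  2  2  2  3  4
 T  4  4  3  2  3  3  3
 C  5  5  4  3  3  3  4
 T  6  6  5  4  4  4  3
 G  7  7  6  5  4  5  4
 C  8  8  7  6  5  4  5
 G  9  9  8  7  6  5  5

3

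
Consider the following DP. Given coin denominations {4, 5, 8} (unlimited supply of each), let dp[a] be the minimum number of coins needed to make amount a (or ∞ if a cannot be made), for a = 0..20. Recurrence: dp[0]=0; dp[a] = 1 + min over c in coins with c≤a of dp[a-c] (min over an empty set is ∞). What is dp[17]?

3

 a  0  1  2  3  4  5  6  7  8  9 10 11 12 13 14 15 16 17 18 19 20
dp  0  -  -  -  1  1  -  -  1  2  2  -  2  2  3  3  2  3  3  4  3
(- denotes ∞ / unreachable)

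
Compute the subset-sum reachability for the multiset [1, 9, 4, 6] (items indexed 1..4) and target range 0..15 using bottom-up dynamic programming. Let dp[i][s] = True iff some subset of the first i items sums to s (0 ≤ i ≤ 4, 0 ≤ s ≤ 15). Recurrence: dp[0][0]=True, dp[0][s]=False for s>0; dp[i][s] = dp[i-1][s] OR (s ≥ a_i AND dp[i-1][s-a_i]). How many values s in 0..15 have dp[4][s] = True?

i\s   0   1   2   3   4   5   6   7   8   9  10  11  12  13  14  15
  0   T   F   F   F   F   F   F   F   F   F   F   F   F   F   F   F
  1   T   T   F   F   F   F   F   F   F   F   F   F   F   F   F   F
  2   T   T   F   F   F   F   F   F   F   T   T   F   F   F   F   F
  3   T   T   F   F   T   T   F   F   F   T   T   F   F   T   T   F
  4   T   T   F   F   T   T   T   T   F   T   T   T   F   T   T   T

12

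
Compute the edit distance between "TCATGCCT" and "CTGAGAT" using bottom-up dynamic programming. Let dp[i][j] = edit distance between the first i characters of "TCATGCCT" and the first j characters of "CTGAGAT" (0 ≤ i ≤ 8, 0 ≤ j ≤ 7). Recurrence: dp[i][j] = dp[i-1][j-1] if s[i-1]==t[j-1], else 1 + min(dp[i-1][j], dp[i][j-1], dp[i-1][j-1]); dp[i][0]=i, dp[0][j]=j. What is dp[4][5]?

3

   ''  C  T  G  A  G  A  T
''  0  1  2  3  4  5  6  7
 T  1  1  1  2  3  4  5  6
 C  2  1  2  2  3  4  5  6
 A  3  2  2  3  2  3  4  5
 T  4  3  2  3  3  3  4  4
 G  5  4  3  2  3  3  4  5
 C  6  5  4  3  3  4  4  5
 C  7  6  5  4  4  4  5  5
 T  8  7  6  5  5  5  5  5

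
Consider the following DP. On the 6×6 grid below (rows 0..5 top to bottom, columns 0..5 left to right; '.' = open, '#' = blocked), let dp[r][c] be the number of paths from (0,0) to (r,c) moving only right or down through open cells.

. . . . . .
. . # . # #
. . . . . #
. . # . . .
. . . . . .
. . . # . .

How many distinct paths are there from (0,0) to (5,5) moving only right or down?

42

r\c   0   1   2   3   4   5
  0   1   1   1   1   1   1
  1   1   2   0   1   0   0
  2   1   3   3   4   4   0
  3   1   4   0   4   8   8
  4   1   5   5   9  17  25
  5   1   6  11   0  17  42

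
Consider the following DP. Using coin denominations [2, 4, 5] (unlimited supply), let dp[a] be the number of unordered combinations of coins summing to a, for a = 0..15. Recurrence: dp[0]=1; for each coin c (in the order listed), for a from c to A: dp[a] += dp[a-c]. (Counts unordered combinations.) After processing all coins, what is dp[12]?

after  coin     0     1     2     3     4     5     6     7     8     9    10    11    12    13    14    15
          2     1     0     1     0     1     0     1     0     1     0     1     0     1     0     1     0
          4     1     0     1     0     2     0     2     0     3     0     3     0     4     0     4     0
          5     1     0     1     0     2     1     2     1     3     2     4     2     5     3     6     4

5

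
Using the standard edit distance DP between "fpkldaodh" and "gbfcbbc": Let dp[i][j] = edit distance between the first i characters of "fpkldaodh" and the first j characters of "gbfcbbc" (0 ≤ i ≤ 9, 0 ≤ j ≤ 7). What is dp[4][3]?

   ''  g  b  f  c  b  b  c
''  0  1  2  3  4  5  6  7
 f  1  1  2  2  3  4  5  6
 p  2  2  2  3  3  4  5  6
 k  3  3  3  3  4  4  5  6
 l  4  4  4  4  4  5  5  6
 d  5  5  5  5  5  5  6  6
 a  6  6  6  6  6  6  6  7
 o  7  7  7  7  7  7  7  7
 d  8  8  8  8  8  8  8  8
 h  9  9  9  9  9  9  9  9

4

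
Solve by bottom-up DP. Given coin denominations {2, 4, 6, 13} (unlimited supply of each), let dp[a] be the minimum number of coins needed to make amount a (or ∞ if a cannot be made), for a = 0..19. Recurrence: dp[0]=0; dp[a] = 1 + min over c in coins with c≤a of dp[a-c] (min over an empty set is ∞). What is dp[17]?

 a  0  1  2  3  4  5  6  7  8  9 10 11 12 13 14 15 16 17 18 19
dp  0  -  1  -  1  -  1  -  2  -  2  -  2  1  3  2  3  2  3  2
(- denotes ∞ / unreachable)

2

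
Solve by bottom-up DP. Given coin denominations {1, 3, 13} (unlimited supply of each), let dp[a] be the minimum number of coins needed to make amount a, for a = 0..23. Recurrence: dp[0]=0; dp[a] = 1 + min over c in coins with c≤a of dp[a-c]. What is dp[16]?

2

 a  0  1  2  3  4  5  6  7  8  9 10 11 12 13 14 15 16 17 18 19 20 21 22 23
dp  0  1  2  1  2  3  2  3  4  3  4  5  4  1  2  3  2  3  4  3  4  5  4  5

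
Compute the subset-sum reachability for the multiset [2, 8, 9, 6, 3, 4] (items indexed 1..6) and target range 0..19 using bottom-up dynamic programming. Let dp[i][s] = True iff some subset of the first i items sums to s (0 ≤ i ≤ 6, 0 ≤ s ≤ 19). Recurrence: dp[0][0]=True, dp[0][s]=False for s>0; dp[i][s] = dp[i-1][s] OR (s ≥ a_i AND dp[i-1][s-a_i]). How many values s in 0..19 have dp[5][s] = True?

17

i\s   0   1   2   3   4   5   6   7   8   9  10  11  12  13  14  15  16  17  18  19
  0   T   F   F   F   F   F   F   F   F   F   F   F   F   F   F   F   F   F   F   F
  1   T   F   T   F   F   F   F   F   F   F   F   F   F   F   F   F   F   F   F   F
  2   T   F   T   F   F   F   F   F   T   F   T   F   F   F   F   F   F   F   F   F
  3   T   F   T   F   F   F   F   F   T   T   T   T   F   F   F   F   F   T   F   T
  4   T   F   T   F   F   F   T   F   T   T   T   T   F   F   T   T   T   T   F   T
  5   T   F   T   T   F   T   T   F   T   T   T   T   T   T   T   T   T   T   T   T
  6   T   F   T   T   T   T   T   T   T   T   T   T   T   T   T   T   T   T   T   T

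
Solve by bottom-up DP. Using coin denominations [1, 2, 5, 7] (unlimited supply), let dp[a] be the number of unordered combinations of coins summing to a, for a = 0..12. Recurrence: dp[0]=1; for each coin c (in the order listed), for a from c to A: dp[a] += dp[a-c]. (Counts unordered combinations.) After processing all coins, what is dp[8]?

after  coin     0     1     2     3     4     5     6     7     8     9    10    11    12
          1     1     1     1     1     1     1     1     1     1     1     1     1     1
          2     1     1     2     2     3     3     4     4     5     5     6     6     7
          5     1     1     2     2     3     4     5     6     7     8    10    11    13
          7     1     1     2     2     3     4     5     7     8    10    12    14    17

8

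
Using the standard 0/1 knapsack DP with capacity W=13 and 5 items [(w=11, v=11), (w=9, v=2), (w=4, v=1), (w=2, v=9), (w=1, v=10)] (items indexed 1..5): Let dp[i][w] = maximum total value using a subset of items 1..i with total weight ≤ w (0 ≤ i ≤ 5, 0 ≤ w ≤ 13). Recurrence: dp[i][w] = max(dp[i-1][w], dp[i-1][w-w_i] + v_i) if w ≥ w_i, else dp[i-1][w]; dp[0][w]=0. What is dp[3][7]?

i\w   0   1   2   3   4   5   6   7   8   9  10  11  12  13
  0   0   0   0   0   0   0   0   0   0   0   0   0   0   0
  1   0   0   0   0   0   0   0   0   0   0   0  11  11  11
  2   0   0   0   0   0   0   0   0   0   2   2  11  11  11
  3   0   0   0   0   1   1   1   1   1   2   2  11  11  11
  4   0   0   9   9   9   9  10  10  10  10  10  11  11  20
  5   0  10  10  19  19  19  19  20  20  20  20  20  21  21

1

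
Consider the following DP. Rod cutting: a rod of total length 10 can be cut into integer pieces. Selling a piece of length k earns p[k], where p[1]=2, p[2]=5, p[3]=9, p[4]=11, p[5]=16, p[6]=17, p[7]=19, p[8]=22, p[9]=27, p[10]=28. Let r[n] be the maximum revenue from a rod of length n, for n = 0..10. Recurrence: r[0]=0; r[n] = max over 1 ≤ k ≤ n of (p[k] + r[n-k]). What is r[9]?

   n    0    1    2    3    4    5    6    7    8    9   10
r[n]    0    2    5    9   11   16   18   21   25   27   32

27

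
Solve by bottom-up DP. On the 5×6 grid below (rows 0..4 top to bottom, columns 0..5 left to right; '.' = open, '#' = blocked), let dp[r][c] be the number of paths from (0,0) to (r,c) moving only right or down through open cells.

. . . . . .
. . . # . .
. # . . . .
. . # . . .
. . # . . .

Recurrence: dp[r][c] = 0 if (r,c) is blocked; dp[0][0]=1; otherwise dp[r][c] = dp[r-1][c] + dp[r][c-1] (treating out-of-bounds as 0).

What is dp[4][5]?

r\c   0   1   2   3   4   5
  0   1   1   1   1   1   1
  1   1   2   3   0   1   2
  2   1   0   3   3   4   6
  3   1   1   0   3   7  13
  4   1   2   0   3  10  23

23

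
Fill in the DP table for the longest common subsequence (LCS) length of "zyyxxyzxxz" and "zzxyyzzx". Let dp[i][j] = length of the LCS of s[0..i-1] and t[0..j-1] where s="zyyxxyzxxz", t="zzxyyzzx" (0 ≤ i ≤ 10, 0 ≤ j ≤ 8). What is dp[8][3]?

   ''  z  z  x  y  y  z  z  x
''  0  0  0  0  0  0  0  0  0
 z  0  1  1  1  1  1  1  1  1
 y  0  1  1  1  2  2  2  2  2
 y  0  1  1  1  2  3  3  3  3
 x  0  1  1  2  2  3  3  3  4
 x  0  1  1  2  2  3  3  3  4
 y  0  1  1  2  3  3  3  3  4
 z  0  1  2  2  3  3  4  4  4
 x  0  1  2  3  3  3  4  4  5
 x  0  1  2  3  3  3  4  4  5
 z  0  1  2  3  3  3  4  5  5

3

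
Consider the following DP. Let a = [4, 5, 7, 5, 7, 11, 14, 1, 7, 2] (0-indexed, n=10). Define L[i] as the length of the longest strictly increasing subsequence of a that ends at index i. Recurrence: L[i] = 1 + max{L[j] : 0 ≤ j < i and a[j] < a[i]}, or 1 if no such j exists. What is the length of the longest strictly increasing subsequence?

5

   i    0    1    2    3    4    5    6    7    8    9
a[i]    4    5    7    5    7   11   14    1    7    2
L[i]    1    2    3    2    3    4    5    1    3    2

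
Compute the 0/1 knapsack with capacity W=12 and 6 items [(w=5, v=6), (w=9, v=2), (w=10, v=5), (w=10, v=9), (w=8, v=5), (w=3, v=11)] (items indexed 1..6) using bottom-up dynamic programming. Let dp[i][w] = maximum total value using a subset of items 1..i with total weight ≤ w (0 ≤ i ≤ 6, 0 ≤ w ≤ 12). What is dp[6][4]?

11

i\w   0   1   2   3   4   5   6   7   8   9  10  11  12
  0   0   0   0   0   0   0   0   0   0   0   0   0   0
  1   0   0   0   0   0   6   6   6   6   6   6   6   6
  2   0   0   0   0   0   6   6   6   6   6   6   6   6
  3   0   0   0   0   0   6   6   6   6   6   6   6   6
  4   0   0   0   0   0   6   6   6   6   6   9   9   9
  5   0   0   0   0   0   6   6   6   6   6   9   9   9
  6   0   0   0  11  11  11  11  11  17  17  17  17  17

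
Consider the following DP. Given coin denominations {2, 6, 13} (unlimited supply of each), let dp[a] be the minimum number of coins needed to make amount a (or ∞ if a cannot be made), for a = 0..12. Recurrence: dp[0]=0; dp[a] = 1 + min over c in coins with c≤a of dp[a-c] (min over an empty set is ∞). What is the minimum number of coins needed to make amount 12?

 a  0  1  2  3  4  5  6  7  8  9 10 11 12
dp  0  -  1  -  2  -  1  -  2  -  3  -  2
(- denotes ∞ / unreachable)

2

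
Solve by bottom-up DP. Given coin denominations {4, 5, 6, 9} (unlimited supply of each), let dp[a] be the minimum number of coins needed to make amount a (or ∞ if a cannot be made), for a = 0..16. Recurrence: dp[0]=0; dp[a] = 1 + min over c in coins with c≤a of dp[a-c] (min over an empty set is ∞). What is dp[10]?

2

 a  0  1  2  3  4  5  6  7  8  9 10 11 12 13 14 15 16
dp  0  -  -  -  1  1  1  -  2  1  2  2  2  2  2  2  3
(- denotes ∞ / unreachable)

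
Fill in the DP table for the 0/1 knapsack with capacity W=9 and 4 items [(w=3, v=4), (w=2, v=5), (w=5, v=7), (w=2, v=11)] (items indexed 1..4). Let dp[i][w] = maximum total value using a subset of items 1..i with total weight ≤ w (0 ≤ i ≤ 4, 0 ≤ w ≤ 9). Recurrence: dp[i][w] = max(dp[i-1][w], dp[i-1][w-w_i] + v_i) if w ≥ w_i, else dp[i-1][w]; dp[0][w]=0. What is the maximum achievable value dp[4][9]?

i\w   0   1   2   3   4   5   6   7   8   9
  0   0   0   0   0   0   0   0   0   0   0
  1   0   0   0   4   4   4   4   4   4   4
  2   0   0   5   5   5   9   9   9   9   9
  3   0   0   5   5   5   9   9  12  12  12
  4   0   0  11  11  16  16  16  20  20  23

23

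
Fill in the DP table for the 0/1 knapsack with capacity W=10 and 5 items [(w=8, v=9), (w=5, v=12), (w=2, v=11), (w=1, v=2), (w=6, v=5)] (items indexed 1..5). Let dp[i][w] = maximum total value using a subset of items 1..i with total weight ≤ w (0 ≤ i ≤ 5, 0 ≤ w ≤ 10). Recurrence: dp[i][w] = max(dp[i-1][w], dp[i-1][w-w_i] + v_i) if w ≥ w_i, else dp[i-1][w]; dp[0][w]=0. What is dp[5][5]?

i\w   0   1   2   3   4   5   6   7   8   9  10
  0   0   0   0   0   0   0   0   0   0   0   0
  1   0   0   0   0   0   0   0   0   9   9   9
  2   0   0   0   0   0  12  12  12  12  12  12
  3   0   0  11  11  11  12  12  23  23  23  23
  4   0   2  11  13  13  13  14  23  25  25  25
  5   0   2  11  13  13  13  14  23  25  25  25

13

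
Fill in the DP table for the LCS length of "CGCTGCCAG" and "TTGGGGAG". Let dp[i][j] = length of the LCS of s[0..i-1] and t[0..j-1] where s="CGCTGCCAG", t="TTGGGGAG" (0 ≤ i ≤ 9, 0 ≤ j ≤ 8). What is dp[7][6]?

   ''  T  T  G  G  G  G  A  G
''  0  0  0  0  0  0  0  0  0
 C  0  0  0  0  0  0  0  0  0
 G  0  0  0  1  1  1  1  1  1
 C  0  0  0  1  1  1  1  1  1
 T  0  1  1  1  1  1  1  1  1
 G  0  1  1  2  2  2  2  2  2
 C  0  1  1  2  2  2  2  2  2
 C  0  1  1  2  2  2  2  2  2
 A  0  1  1  2  2  2  2  3  3
 G  0  1  1  2  3  3  3  3  4

2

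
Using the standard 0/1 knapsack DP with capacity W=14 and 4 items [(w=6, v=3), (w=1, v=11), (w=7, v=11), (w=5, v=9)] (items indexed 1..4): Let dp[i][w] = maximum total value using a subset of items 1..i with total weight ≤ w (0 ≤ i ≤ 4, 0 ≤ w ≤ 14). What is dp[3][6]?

11

i\w   0   1   2   3   4   5   6   7   8   9  10  11  12  13  14
  0   0   0   0   0   0   0   0   0   0   0   0   0   0   0   0
  1   0   0   0   0   0   0   3   3   3   3   3   3   3   3   3
  2   0  11  11  11  11  11  11  14  14  14  14  14  14  14  14
  3   0  11  11  11  11  11  11  14  22  22  22  22  22  22  25
  4   0  11  11  11  11  11  20  20  22  22  22  22  23  31  31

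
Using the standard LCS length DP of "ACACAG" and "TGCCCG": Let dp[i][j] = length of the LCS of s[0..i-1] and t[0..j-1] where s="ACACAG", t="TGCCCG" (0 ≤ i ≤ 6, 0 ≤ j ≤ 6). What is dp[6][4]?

2

   ''  T  G  C  C  C  G
''  0  0  0  0  0  0  0
 A  0  0  0  0  0  0  0
 C  0  0  0  1  1  1  1
 A  0  0  0  1  1  1  1
 C  0  0  0  1  2  2  2
 A  0  0  0  1  2  2  2
 G  0  0  1  1  2  2  3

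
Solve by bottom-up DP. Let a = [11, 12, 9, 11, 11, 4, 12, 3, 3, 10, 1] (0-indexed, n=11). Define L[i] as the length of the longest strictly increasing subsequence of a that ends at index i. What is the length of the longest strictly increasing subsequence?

   i    0    1    2    3    4    5    6    7    8    9   10
a[i]   11   12    9   11   11    4   12    3    3   10    1
L[i]    1    2    1    2    2    1    3    1    1    2    1

3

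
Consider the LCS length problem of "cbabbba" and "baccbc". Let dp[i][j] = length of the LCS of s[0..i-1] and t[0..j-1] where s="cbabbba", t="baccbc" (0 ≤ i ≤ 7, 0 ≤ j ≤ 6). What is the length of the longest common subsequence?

3

   ''  b  a  c  c  b  c
''  0  0  0  0  0  0  0
 c  0  0  0  1  1  1  1
 b  0  1  1  1  1  2  2
 a  0  1  2  2  2  2  2
 b  0  1  2  2  2  3  3
 b  0  1  2  2  2  3  3
 b  0  1  2  2  2  3  3
 a  0  1  2  2  2  3  3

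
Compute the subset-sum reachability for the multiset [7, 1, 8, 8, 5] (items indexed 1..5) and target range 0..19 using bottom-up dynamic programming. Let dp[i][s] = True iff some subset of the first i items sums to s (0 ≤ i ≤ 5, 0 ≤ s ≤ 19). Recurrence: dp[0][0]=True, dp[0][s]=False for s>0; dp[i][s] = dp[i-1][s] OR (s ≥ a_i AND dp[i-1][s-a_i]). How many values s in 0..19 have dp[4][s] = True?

i\s   0   1   2   3   4   5   6   7   8   9  10  11  12  13  14  15  16  17  18  19
  0   T   F   F   F   F   F   F   F   F   F   F   F   F   F   F   F   F   F   F   F
  1   T   F   F   F   F   F   F   T   F   F   F   F   F   F   F   F   F   F   F   F
  2   T   T   F   F   F   F   F   T   T   F   F   F   F   F   F   F   F   F   F   F
  3   T   T   F   F   F   F   F   T   T   T   F   F   F   F   F   T   T   F   F   F
  4   T   T   F   F   F   F   F   T   T   T   F   F   F   F   F   T   T   T   F   F
  5   T   T   F   F   F   T   T   T   T   T   F   F   T   T   T   T   T   T   F   F

8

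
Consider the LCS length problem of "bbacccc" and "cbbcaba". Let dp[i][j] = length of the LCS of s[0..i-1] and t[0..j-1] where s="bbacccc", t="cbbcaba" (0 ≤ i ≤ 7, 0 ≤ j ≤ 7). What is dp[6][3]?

   ''  c  b  b  c  a  b  a
''  0  0  0  0  0  0  0  0
 b  0  0  1  1  1  1  1  1
 b  0  0  1  2  2  2  2  2
 a  0  0  1  2  2  3  3  3
 c  0  1  1  2  3  3  3  3
 c  0  1  1  2  3  3  3  3
 c  0  1  1  2  3  3  3  3
 c  0  1  1  2  3  3  3  3

2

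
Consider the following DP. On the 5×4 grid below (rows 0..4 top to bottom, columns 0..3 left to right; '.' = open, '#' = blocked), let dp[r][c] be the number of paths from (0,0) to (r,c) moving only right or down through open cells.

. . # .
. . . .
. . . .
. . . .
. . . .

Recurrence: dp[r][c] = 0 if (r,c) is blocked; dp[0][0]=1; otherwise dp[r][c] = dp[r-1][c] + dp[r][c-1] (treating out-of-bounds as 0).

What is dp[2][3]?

7

r\c   0   1   2   3
  0   1   1   0   0
  1   1   2   2   2
  2   1   3   5   7
  3   1   4   9  16
  4   1   5  14  30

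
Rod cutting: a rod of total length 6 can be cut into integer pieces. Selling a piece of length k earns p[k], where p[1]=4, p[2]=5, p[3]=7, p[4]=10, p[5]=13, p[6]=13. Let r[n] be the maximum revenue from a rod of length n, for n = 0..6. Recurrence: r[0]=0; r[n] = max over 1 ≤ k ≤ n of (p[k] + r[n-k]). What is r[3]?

   n    0    1    2    3    4    5    6
r[n]    0    4    8   12   16   20   24

12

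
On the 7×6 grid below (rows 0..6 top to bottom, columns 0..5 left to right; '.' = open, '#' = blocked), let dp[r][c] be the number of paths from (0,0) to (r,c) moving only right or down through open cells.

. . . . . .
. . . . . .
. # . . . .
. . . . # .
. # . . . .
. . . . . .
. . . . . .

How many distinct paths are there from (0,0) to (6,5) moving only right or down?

130

r\c   0   1   2   3   4   5
  0   1   1   1   1   1   1
  1   1   2   3   4   5   6
  2   1   0   3   7  12  18
  3   1   1   4  11   0  18
  4   1   0   4  15  15  33
  5   1   1   5  20  35  68
  6   1   2   7  27  62 130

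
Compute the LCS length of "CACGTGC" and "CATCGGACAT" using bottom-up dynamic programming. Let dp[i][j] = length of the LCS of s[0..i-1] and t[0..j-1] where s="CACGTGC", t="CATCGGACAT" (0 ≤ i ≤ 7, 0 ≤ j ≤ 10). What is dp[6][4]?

3

   ''  C  A  T  C  G  G  A  C  A  T
''  0  0  0  0  0  0  0  0  0  0  0
 C  0  1  1  1  1  1  1  1  1  1  1
 A  0  1  2  2  2  2  2  2  2  2  2
 C  0  1  2  2  3  3  3  3  3  3  3
 G  0  1  2  2  3  4  4  4  4  4  4
 T  0  1  2  3  3  4  4  4  4  4  5
 G  0  1  2  3  3  4  5  5  5  5  5
 C  0  1  2  3  4  4  5  5  6  6  6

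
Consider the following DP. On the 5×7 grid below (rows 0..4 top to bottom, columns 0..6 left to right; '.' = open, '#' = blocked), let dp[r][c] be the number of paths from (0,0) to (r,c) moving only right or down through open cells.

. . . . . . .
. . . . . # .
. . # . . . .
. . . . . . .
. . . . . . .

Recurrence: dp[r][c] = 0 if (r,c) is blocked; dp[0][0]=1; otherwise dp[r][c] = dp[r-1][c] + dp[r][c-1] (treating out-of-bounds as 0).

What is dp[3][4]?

17

r\c   0   1   2   3   4   5   6
  0   1   1   1   1   1   1   1
  1   1   2   3   4   5   0   1
  2   1   3   0   4   9   9  10
  3   1   4   4   8  17  26  36
  4   1   5   9  17  34  60  96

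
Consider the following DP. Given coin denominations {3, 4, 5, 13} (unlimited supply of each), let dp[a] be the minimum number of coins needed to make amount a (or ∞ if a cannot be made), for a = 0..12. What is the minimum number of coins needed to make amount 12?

 a  0  1  2  3  4  5  6  7  8  9 10 11 12
dp  0  -  -  1  1  1  2  2  2  2  2  3  3
(- denotes ∞ / unreachable)

3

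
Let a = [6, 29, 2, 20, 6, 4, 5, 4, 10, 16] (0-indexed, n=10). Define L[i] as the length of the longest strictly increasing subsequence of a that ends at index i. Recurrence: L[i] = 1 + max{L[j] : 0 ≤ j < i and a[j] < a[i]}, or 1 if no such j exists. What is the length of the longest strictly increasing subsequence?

   i    0    1    2    3    4    5    6    7    8    9
a[i]    6   29    2   20    6    4    5    4   10   16
L[i]    1    2    1    2    2    2    3    2    4    5

5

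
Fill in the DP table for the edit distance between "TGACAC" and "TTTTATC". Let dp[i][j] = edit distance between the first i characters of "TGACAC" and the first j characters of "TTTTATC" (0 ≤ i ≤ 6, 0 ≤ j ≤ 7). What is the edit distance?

4

   ''  T  T  T  T  A  T  C
''  0  1  2  3  4  5  6  7
 T  1  0  1  2  3  4  5  6
 G  2  1  1  2  3  4  5  6
 A  3  2  2  2  3  3  4  5
 C  4  3  3  3  3  4  4  4
 A  5  4  4  4  4  3  4  5
 C  6  5  5  5  5  4  4  4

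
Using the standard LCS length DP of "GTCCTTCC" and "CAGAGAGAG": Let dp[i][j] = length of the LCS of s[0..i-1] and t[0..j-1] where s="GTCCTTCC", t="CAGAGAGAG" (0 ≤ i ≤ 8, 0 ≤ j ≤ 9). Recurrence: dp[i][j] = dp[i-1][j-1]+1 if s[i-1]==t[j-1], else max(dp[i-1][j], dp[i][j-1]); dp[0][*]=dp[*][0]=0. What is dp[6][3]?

   ''  C  A  G  A  G  A  G  A  G
''  0  0  0  0  0  0  0  0  0  0
 G  0  0  0  1  1  1  1  1  1  1
 T  0  0  0  1  1  1  1  1  1  1
 C  0  1  1  1  1  1  1  1  1  1
 C  0  1  1  1  1  1  1  1  1  1
 T  0  1  1  1  1  1  1  1  1  1
 T  0  1  1  1  1  1  1  1  1  1
 C  0  1  1  1  1  1  1  1  1  1
 C  0  1  1  1  1  1  1  1  1  1

1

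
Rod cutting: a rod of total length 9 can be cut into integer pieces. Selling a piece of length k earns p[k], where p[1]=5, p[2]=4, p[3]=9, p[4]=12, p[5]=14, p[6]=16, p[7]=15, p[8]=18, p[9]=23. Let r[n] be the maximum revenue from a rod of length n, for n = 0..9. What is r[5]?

   n    0    1    2    3    4    5    6    7    8    9
r[n]    0    5   10   15   20   25   30   35   40   45

25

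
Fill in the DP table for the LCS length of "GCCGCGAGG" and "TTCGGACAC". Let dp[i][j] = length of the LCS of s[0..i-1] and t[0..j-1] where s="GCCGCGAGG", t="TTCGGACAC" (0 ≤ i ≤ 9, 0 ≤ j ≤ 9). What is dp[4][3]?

   ''  T  T  C  G  G  A  C  A  C
''  0  0  0  0  0  0  0  0  0  0
 G  0  0  0  0  1  1  1  1  1  1
 C  0  0  0  1  1  1  1  2  2  2
 C  0  0  0  1  1  1  1  2  2  3
 G  0  0  0  1  2  2  2  2  2  3
 C  0  0  0  1  2  2  2  3  3  3
 G  0  0  0  1  2  3  3  3  3  3
 A  0  0  0  1  2  3  4  4  4  4
 G  0  0  0  1  2  3  4  4  4  4
 G  0  0  0  1  2  3  4  4  4  4

1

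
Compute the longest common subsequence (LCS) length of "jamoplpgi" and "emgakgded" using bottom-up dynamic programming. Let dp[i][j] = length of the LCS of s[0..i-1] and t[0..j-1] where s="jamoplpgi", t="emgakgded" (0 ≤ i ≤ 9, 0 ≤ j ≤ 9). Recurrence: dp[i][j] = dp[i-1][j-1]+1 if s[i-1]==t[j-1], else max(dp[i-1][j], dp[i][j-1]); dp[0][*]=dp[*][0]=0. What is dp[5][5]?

   ''  e  m  g  a  k  g  d  e  d
''  0  0  0  0  0  0  0  0  0  0
 j  0  0  0  0  0  0  0  0  0  0
 a  0  0  0  0  1  1  1  1  1  1
 m  0  0  1  1  1  1  1  1  1  1
 o  0  0  1  1  1  1  1  1  1  1
 p  0  0  1  1  1  1  1  1  1  1
 l  0  0  1  1  1  1  1  1  1  1
 p  0  0  1  1  1  1  1  1  1  1
 g  0  0  1  2  2  2  2  2  2  2
 i  0  0  1  2  2  2  2  2  2  2

1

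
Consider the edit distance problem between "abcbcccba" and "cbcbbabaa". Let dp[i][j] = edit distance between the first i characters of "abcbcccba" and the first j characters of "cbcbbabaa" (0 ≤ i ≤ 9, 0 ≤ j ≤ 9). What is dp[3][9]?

   ''  c  b  c  b  b  a  b  a  a
''  0  1  2  3  4  5  6  7  8  9
 a  1  1  2  3  4  5  5  6  7  8
 b  2  2  1  2  3  4  5  5  6  7
 c  3  2  2  1  2  3  4  5  6  7
 b  4  3  2  2  1  2  3  4  5  6
 c  5  4  3  2  2  2  3  4  5  6
 c  6  5  4  3  3  3  3  4  5  6
 c  7  6  5  4  4  4  4  4  5  6
 b  8  7  6  5  4  4  5  4  5  6
 a  9  8  7  6  5  5  4  5  4  5

7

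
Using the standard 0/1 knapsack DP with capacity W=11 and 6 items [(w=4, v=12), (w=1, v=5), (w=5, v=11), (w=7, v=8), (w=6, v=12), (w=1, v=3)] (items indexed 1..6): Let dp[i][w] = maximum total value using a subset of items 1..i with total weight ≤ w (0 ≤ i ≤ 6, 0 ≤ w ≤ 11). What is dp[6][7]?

20

i\w   0   1   2   3   4   5   6   7   8   9  10  11
  0   0   0   0   0   0   0   0   0   0   0   0   0
  1   0   0   0   0  12  12  12  12  12  12  12  12
  2   0   5   5   5  12  17  17  17  17  17  17  17
  3   0   5   5   5  12  17  17  17  17  23  28  28
  4   0   5   5   5  12  17  17  17  17  23  28  28
  5   0   5   5   5  12  17  17  17  17  23  28  29
  6   0   5   8   8  12  17  20  20  20  23  28  31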